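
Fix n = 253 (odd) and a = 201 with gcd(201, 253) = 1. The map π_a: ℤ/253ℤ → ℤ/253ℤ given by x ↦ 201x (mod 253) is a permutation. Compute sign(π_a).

Start at x=141: 141 → 5 → 246 → 111 → 47 → 86 → 82 → … (one orbit).
The orbit structure of x ↦ 201x mod 253: 6 orbits of sizes [110, 110, 22, 5, 5, 1].
n − c = 253 − 6 = 247; sign = (−1)^247 = -1.
Zolotarev: (201|253) = -1, matching the cycle-count sign.

-1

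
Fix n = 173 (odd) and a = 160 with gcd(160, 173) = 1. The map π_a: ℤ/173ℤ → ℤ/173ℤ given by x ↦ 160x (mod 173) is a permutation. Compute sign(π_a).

Orbit of 96 under x↦160x: [96, 136, 135, 148, 152, 100, 84]… (length divides ord_173(160)).
Cycle lengths of π_160 on ℤ/173ℤ: [43, 43, 43, 43, 1]; 5 cycles in total.
sign(π) = (−1)^{n − #cycles} = (−1)^{173−5} = (−1)^168 = +1.
Zolotarev: (160|173) = +1, matching the cycle-count sign.

+1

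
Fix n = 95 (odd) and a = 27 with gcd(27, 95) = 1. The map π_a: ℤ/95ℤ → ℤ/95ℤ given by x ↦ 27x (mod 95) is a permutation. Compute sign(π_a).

Trace 37: π^k(37) = [37, 49, 88, 1, 27, 64, 18] for k=0..6.
11 cycles of lengths [12, 12, 12, 12, 12, 12, 6, 6, 6, 4, 1].
sign(π) = (−1)^{n − #cycles} = (−1)^{95−11} = (−1)^84 = +1.
Via Zolotarev, sign(π_{27}) = (27|95) = +1.

+1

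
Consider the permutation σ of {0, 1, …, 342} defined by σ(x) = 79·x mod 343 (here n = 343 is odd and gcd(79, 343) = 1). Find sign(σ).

+1

Trace 18: π^k(18) = [18, 50, 177, 263, 197, 128, 165] for k=0..6.
The orbit structure of x ↦ 79x mod 343: 31 orbits of sizes [21, 21, 21, 21, 21, 21, 21, 21, 21, 21, 21, 21, 21, 21, 3, 3, 3, 3, 3, 3, 3, 3, 3, 3, 3, 3, 3, 3, 3, 3, 1].
With 31 cycles on 343 points, sign = (−1)^{343−31} = +1.
Zolotarev: (79|343) = +1, matching the cycle-count sign.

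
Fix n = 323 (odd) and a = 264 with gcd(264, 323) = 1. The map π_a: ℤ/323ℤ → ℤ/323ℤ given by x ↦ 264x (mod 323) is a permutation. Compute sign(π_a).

+1

Orbit of 115 under x↦264x: [115, 321, 118, 144, 225, 291, 273]… (length divides ord_323(264)).
The orbit structure of x ↦ 264x mod 323: 9 orbits of sizes [72, 72, 72, 72, 9, 9, 8, 8, 1].
9 cycles on 323: each ℓ→(−1)^(ℓ−1), product (−1)^314 = +1.
Via Zolotarev, sign(π_{264}) = (264|323) = +1.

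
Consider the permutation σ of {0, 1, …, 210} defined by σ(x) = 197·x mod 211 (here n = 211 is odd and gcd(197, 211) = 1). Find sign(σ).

Orbit of 197 under x↦197x: [197, 196, 210, 14, 15, 1]… (length divides ord_211(197)).
The orbit structure of x ↦ 197x mod 211: 36 orbits of sizes [6, 6, 6, 6, 6, 6, 6, 6, 6, 6, 6, 6, 6, 6, 6, 6, 6, 6, 6, 6, 6, 6, 6, 6, 6, 6, 6, 6, 6, 6, 6, 6, 6, 6, 6, 1].
sign(π) = (−1)^{n − #cycles} = (−1)^{211−36} = (−1)^175 = -1.
(197|211)_J = -1 (Zolotarev's lemma cross-check).

-1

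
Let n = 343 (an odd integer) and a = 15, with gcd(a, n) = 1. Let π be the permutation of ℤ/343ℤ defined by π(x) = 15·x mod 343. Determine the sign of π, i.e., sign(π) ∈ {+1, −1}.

+1

Trace 316: π^k(316) = [316, 281, 99, 113, 323, 43, 302] for k=0..6.
Decompose π into cycles: lengths [49, 49, 49, 49, 49, 49, 7, 7, 7, 7, 7, 7, 1, 1, 1, 1, 1, 1, 1] (19 cycles, including the fixed point 0).
sign(π) = (−1)^{n − #cycles} = (−1)^{343−19} = (−1)^324 = +1.
Zolotarev: (15|343) = +1, matching the cycle-count sign.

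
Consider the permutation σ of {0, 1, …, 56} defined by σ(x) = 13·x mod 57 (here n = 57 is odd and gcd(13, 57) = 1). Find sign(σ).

-1

Trace 7: π^k(7) = [7, 34, 43, 46, 28, 22, 1] for k=0..6.
6 cycles of lengths [18, 18, 18, 1, 1, 1].
Σ(ℓ_i−1) = 57−6 = 51; sign = (−1)^51 = -1.
The Jacobi symbol (13|57) = -1 (Zolotarev) agrees.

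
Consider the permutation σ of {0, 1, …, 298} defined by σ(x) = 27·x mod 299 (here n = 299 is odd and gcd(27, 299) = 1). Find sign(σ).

Start at x=196: 196 → 209 → 261 → 170 → 105 → 144 → 1 → … (one orbit).
π_27 has 39 disjoint cycles with lengths [11, 11, 11, 11, 11, 11, 11, 11, 11, 11, 11, 11, 11, 11, 11, 11, 11, 11, 11, 11, 11, 11, 11, 11, 11, 11, 1, 1, 1, 1, 1, 1, 1, 1, 1, 1, 1, 1, 1] on {0,…,298}.
299 − 39 = 260 transpositions; sign(π) = (−1)^260 = +1.
Check: (27/299) = +1 by Zolotarev.

+1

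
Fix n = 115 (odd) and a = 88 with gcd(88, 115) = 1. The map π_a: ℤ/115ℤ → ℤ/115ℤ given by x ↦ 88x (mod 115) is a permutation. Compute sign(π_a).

+1

Orbit of 4 under x↦88x: [4, 7, 41, 43, 104, 67, 31]… (length divides ord_115(88)).
Cycle type of π: 44×2 + 22 + 4 + 1; total 5 cycles.
n − c = 115 − 5 = 110; sign = (−1)^110 = +1.
Check: (88/115) = +1 by Zolotarev.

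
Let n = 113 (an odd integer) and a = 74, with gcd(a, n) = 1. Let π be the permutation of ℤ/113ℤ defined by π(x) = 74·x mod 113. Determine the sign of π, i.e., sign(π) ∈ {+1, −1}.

-1

Trace 68: π^k(68) = [68, 60, 33, 69, 21, 85, 75] for k=0..6.
Decompose π into cycles: lengths [112, 1] (2 cycles, including the fixed point 0).
n − c = 113 − 2 = 111; sign = (−1)^111 = -1.
Check: (74/113) = -1 by Zolotarev.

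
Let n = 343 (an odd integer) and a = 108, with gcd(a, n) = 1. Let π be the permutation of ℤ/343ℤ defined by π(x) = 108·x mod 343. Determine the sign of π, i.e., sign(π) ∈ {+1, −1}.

Start at x=269: 269 → 240 → 195 → 137 → 47 → 274 → 94 → … (one orbit).
Cycle lengths of π_108 on ℤ/343ℤ: [294, 42, 6, 1]; 4 cycles in total.
343 − 4 = 339 transpositions; sign(π) = (−1)^339 = -1.

-1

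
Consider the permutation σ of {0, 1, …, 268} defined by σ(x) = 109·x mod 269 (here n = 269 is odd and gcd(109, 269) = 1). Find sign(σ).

-1

Start at x=192: 192 → 215 → 32 → 260 → 95 → 133 → 240 → … (one orbit).
π_109 has 2 disjoint cycles with lengths [268, 1] on {0,…,268}.
269 − 2 = 267 transpositions; sign(π) = (−1)^267 = -1.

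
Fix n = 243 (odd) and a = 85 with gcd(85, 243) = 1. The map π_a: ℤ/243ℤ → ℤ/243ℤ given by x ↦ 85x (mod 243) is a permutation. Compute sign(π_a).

Start at x=58: 58 → 70 → 118 → 67 → 106 → 19 → 157 → … (one orbit).
Cycle type of π: 81×2 + 27×2 + 9×2 + 3×2 + 1×3; total 11 cycles.
243 − 11 = 232 transpositions; sign(π) = (−1)^232 = +1.
The Jacobi symbol (85|243) = +1 (Zolotarev) agrees.

+1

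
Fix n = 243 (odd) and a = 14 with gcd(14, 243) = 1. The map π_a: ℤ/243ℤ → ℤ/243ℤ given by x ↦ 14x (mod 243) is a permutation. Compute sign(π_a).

Start at x=133: 133 → 161 → 67 → 209 → 10 → 140 → 16 → … (one orbit).
Cycle lengths of π_14 on ℤ/243ℤ: [162, 54, 18, 6, 2, 1]; 6 cycles in total.
Σ(ℓ_i−1) = 243−6 = 237; sign = (−1)^237 = -1.

-1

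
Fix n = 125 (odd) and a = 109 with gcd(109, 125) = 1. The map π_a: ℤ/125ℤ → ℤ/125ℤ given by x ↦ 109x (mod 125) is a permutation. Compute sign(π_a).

+1

Trace 4: π^k(4) = [4, 61, 24, 116, 19, 71, 114] for k=0..6.
π_109 has 7 disjoint cycles with lengths [50, 50, 10, 10, 2, 2, 1] on {0,…,124}.
With 7 cycles on 125 points, sign = (−1)^{125−7} = +1.
(109|125)_J = +1 (Zolotarev's lemma cross-check).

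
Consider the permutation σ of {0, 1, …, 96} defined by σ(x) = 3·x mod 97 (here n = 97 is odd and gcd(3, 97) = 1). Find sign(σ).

Trace 48: π^k(48) = [48, 47, 44, 35, 8, 24, 72] for k=0..6.
3 cycles of lengths [48, 48, 1].
Σ(ℓ_i−1) = 97−3 = 94; sign = (−1)^94 = +1.
The Jacobi symbol (3|97) = +1 (Zolotarev) agrees.

+1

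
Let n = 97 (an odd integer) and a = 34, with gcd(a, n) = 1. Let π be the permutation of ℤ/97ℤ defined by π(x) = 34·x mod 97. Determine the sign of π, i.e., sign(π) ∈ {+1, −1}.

-1

Orbit of 75 under x↦34x: [75, 28, 79, 67, 47, 46, 12]… (length divides ord_97(34)).
π_34 has 4 disjoint cycles with lengths [32, 32, 32, 1] on {0,…,96}.
97 − 4 = 93 transpositions; sign(π) = (−1)^93 = -1.
The Jacobi symbol (34|97) = -1 (Zolotarev) agrees.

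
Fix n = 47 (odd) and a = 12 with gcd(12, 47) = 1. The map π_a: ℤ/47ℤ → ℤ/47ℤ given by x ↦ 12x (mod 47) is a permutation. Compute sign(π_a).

Trace 1: π^k(1) = [1, 12, 3, 36, 9, 14, 27] for k=0..6.
3 cycles of lengths [23, 23, 1].
n − c = 47 − 3 = 44; sign = (−1)^44 = +1.
Zolotarev: (12|47) = +1, matching the cycle-count sign.

+1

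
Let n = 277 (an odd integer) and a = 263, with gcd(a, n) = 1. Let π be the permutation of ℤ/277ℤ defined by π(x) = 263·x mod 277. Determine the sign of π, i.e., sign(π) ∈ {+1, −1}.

Start at x=148: 148 → 144 → 200 → 247 → 143 → 214 → 51 → … (one orbit).
Decompose π into cycles: lengths [276, 1] (2 cycles, including the fixed point 0).
277 − 2 = 275 transpositions; sign(π) = (−1)^275 = -1.

-1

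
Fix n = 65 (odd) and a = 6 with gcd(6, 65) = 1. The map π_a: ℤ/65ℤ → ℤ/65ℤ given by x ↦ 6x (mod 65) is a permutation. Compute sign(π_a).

Start at x=1: 1 → 6 → 36 → 21 → 61 → 41 → 51 → … (one orbit).
Cycle lengths of π_6 on ℤ/65ℤ: [12, 12, 12, 12, 12, 1, 1, 1, 1, 1]; 10 cycles in total.
10 cycles on 65: each ℓ→(−1)^(ℓ−1), product (−1)^55 = -1.
Via Zolotarev, sign(π_{6}) = (6|65) = -1.

-1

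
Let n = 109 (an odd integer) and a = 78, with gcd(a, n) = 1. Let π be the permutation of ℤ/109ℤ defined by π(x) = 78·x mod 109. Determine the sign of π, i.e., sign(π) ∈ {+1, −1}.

+1

Orbit of 45 under x↦78x: [45, 22, 81, 105, 15, 80, 27]… (length divides ord_109(78)).
5 cycles of lengths [27, 27, 27, 27, 1].
Σ(ℓ_i−1) = 109−5 = 104; sign = (−1)^104 = +1.
(78|109)_J = +1 (Zolotarev's lemma cross-check).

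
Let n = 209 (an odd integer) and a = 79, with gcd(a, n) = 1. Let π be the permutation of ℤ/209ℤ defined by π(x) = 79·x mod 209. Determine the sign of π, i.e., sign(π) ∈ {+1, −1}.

+1

Trace 196: π^k(196) = [196, 18, 168, 105, 144, 90, 4] for k=0..6.
5 cycles of lengths [90, 90, 18, 10, 1].
With 5 cycles on 209 points, sign = (−1)^{209−5} = +1.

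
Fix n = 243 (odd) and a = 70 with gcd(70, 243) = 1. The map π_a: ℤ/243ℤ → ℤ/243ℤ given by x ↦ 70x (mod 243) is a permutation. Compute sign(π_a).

Trace 64: π^k(64) = [64, 106, 130, 109, 97, 229, 235] for k=0..6.
11 cycles of lengths [81, 81, 27, 27, 9, 9, 3, 3, 1, 1, 1].
11 cycles on 243: each ℓ→(−1)^(ℓ−1), product (−1)^232 = +1.

+1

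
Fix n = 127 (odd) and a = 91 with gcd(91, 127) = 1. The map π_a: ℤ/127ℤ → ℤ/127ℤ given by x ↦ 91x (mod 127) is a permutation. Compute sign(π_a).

-1

Start at x=54: 54 → 88 → 7 → 2 → 55 → 52 → 33 → … (one orbit).
π_91 has 2 disjoint cycles with lengths [126, 1] on {0,…,126}.
With 2 cycles on 127 points, sign = (−1)^{127−2} = -1.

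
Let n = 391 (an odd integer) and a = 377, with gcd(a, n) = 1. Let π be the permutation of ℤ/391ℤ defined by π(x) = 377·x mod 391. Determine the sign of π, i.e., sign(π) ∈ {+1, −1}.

-1

Trace 254: π^k(254) = [254, 354, 127, 177, 259, 284, 325] for k=0..6.
6 cycles of lengths [176, 176, 16, 11, 11, 1].
6 cycles on 391: each ℓ→(−1)^(ℓ−1), product (−1)^385 = -1.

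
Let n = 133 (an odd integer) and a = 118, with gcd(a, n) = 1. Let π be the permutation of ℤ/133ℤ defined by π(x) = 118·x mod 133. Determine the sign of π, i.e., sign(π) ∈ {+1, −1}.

Start at x=62: 62 → 1 → 118 → 92 → 83 → 85 → 55 → … (one orbit).
Cycle type of π: 18×6 + 9×2 + 2×3 + 1; total 12 cycles.
n − c = 133 − 12 = 121; sign = (−1)^121 = -1.

-1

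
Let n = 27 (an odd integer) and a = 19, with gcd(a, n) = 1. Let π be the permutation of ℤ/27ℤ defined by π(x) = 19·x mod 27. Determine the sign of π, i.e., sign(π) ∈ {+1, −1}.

+1

Trace 1: π^k(1) = [1, 19, 10] for k=0..2.
15 cycles of lengths [3, 3, 3, 3, 3, 3, 1, 1, 1, 1, 1, 1, 1, 1, 1].
n − c = 27 − 15 = 12; sign = (−1)^12 = +1.
(19|27)_J = +1 (Zolotarev's lemma cross-check).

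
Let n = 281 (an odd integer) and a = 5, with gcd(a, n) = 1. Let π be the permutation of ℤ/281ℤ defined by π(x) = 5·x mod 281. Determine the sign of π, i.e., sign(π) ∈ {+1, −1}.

Start at x=111: 111 → 274 → 246 → 106 → 249 → 121 → 43 → … (one orbit).
Cycle lengths of π_5 on ℤ/281ℤ: [140, 140, 1]; 3 cycles in total.
sign(π) = (−1)^{n − #cycles} = (−1)^{281−3} = (−1)^278 = +1.
Zolotarev: (5|281) = +1, matching the cycle-count sign.

+1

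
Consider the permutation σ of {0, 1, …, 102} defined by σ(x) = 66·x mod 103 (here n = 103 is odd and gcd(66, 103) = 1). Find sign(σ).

+1

Orbit of 100 under x↦66x: [100, 8, 13, 34, 81, 93, 61]… (length divides ord_103(66)).
Decompose π into cycles: lengths [17, 17, 17, 17, 17, 17, 1] (7 cycles, including the fixed point 0).
With 7 cycles on 103 points, sign = (−1)^{103−7} = +1.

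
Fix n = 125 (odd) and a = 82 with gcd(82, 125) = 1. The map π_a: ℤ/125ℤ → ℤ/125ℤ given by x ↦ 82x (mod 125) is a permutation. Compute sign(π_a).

Orbit of 93 under x↦82x: [93, 1, 82, 99, 118, 51, 57]… (length divides ord_125(82)).
The orbit structure of x ↦ 82x mod 125: 12 orbits of sizes [20, 20, 20, 20, 20, 4, 4, 4, 4, 4, 4, 1].
12 cycles on 125: each ℓ→(−1)^(ℓ−1), product (−1)^113 = -1.
Zolotarev: (82|125) = -1, matching the cycle-count sign.

-1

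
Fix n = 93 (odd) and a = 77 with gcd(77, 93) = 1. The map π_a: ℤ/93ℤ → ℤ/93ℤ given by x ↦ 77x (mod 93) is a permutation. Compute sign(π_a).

Trace 16: π^k(16) = [16, 23, 4, 29, 1, 77, 70] for k=0..6.
Cycle lengths of π_77 on ℤ/93ℤ: [10, 10, 10, 10, 10, 10, 10, 10, 10, 2, 1]; 11 cycles in total.
93 − 11 = 82 transpositions; sign(π) = (−1)^82 = +1.

+1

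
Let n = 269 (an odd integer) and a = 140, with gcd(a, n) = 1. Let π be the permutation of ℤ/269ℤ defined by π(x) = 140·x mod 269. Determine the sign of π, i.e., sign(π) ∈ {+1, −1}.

Trace 16: π^k(16) = [16, 88, 215, 241, 115, 229, 49] for k=0..6.
2 cycles of lengths [268, 1].
n − c = 269 − 2 = 267; sign = (−1)^267 = -1.
Zolotarev: (140|269) = -1, matching the cycle-count sign.

-1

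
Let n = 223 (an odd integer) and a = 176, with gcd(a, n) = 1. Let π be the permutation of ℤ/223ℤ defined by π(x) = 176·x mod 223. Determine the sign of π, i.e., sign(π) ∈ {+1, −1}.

-1

Start at x=218: 218 → 12 → 105 → 194 → 25 → 163 → 144 → … (one orbit).
Decompose π into cycles: lengths [222, 1] (2 cycles, including the fixed point 0).
With 2 cycles on 223 points, sign = (−1)^{223−2} = -1.
(176|223)_J = -1 (Zolotarev's lemma cross-check).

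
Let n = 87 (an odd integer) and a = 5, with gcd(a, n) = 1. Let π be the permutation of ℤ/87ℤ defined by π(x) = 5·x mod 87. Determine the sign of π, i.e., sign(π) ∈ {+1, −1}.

-1

Start at x=80: 80 → 52 → 86 → 82 → 62 → 49 → 71 → … (one orbit).
The orbit structure of x ↦ 5x mod 87: 8 orbits of sizes [14, 14, 14, 14, 14, 14, 2, 1].
sign(π) = (−1)^{n − #cycles} = (−1)^{87−8} = (−1)^79 = -1.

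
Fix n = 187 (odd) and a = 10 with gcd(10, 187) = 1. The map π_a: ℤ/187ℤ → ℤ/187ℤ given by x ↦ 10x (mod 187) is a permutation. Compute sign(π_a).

+1

Trace 10: π^k(10) = [10, 100, 65, 89, 142, 111, 175] for k=0..6.
Cycle lengths of π_10 on ℤ/187ℤ: [16, 16, 16, 16, 16, 16, 16, 16, 16, 16, 16, 2, 2, 2, 2, 2, 1]; 17 cycles in total.
With 17 cycles on 187 points, sign = (−1)^{187−17} = +1.
The Jacobi symbol (10|187) = +1 (Zolotarev) agrees.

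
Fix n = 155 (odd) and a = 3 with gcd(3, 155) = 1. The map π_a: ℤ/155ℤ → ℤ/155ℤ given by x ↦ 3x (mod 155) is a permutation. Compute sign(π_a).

+1

Trace 58: π^k(58) = [58, 19, 57, 16, 48, 144, 122] for k=0..6.
5 cycles of lengths [60, 60, 30, 4, 1].
n − c = 155 − 5 = 150; sign = (−1)^150 = +1.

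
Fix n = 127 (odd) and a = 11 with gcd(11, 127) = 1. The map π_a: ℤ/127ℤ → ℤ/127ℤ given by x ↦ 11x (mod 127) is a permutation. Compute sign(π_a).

Start at x=9: 9 → 99 → 73 → 41 → 70 → 8 → 88 → … (one orbit).
Cycle type of π: 63×2 + 1; total 3 cycles.
127 − 3 = 124 transpositions; sign(π) = (−1)^124 = +1.

+1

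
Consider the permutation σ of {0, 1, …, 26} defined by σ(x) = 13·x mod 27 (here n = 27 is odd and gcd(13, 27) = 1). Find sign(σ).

+1

Orbit of 22 under x↦13x: [22, 16, 19, 4, 25, 1, 13]… (length divides ord_27(13)).
π_13 has 7 disjoint cycles with lengths [9, 9, 3, 3, 1, 1, 1] on {0,…,26}.
n − c = 27 − 7 = 20; sign = (−1)^20 = +1.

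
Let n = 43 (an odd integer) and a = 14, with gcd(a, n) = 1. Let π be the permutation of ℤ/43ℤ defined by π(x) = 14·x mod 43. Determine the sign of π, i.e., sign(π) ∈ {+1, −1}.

+1

Orbit of 24 under x↦14x: [24, 35, 17, 23, 21, 36, 31]… (length divides ord_43(14)).
3 cycles of lengths [21, 21, 1].
sign(π) = (−1)^{n − #cycles} = (−1)^{43−3} = (−1)^40 = +1.
The Jacobi symbol (14|43) = +1 (Zolotarev) agrees.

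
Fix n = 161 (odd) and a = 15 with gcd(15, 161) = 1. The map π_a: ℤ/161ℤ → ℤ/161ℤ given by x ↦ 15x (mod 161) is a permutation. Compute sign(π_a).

-1

Trace 22: π^k(22) = [22, 8, 120, 29, 113, 85, 148] for k=0..6.
Cycle type of π: 22×7 + 1×7; total 14 cycles.
n − c = 161 − 14 = 147; sign = (−1)^147 = -1.
Check: (15/161) = -1 by Zolotarev.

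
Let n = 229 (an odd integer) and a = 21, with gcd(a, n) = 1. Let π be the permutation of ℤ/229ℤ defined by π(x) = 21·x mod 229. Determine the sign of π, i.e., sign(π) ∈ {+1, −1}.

Trace 32: π^k(32) = [32, 214, 143, 26, 88, 16, 107] for k=0..6.
Cycle type of π: 76×3 + 1; total 4 cycles.
229 − 4 = 225 transpositions; sign(π) = (−1)^225 = -1.

-1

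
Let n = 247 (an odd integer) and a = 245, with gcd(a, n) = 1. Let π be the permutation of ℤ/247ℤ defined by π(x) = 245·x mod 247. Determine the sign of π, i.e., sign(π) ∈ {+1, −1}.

-1

Orbit of 123 under x↦245x: [123, 1, 245, 4, 239, 16, 215]… (length divides ord_247(245)).
10 cycles of lengths [36, 36, 36, 36, 36, 36, 12, 9, 9, 1].
sign(π) = (−1)^{n − #cycles} = (−1)^{247−10} = (−1)^237 = -1.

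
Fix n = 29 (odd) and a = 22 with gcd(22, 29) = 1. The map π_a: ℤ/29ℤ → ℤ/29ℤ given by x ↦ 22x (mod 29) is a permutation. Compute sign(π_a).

Trace 4: π^k(4) = [4, 1, 22, 20, 5, 23, 13] for k=0..6.
Cycle lengths of π_22 on ℤ/29ℤ: [14, 14, 1]; 3 cycles in total.
n − c = 29 − 3 = 26; sign = (−1)^26 = +1.
Via Zolotarev, sign(π_{22}) = (22|29) = +1.

+1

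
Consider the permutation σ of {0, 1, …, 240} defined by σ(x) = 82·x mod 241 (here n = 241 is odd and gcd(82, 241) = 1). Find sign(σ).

+1

Orbit of 15 under x↦82x: [15, 25, 122, 123, 205, 181, 141]… (length divides ord_241(82)).
Cycle lengths of π_82 on ℤ/241ℤ: [60, 60, 60, 60, 1]; 5 cycles in total.
With 5 cycles on 241 points, sign = (−1)^{241−5} = +1.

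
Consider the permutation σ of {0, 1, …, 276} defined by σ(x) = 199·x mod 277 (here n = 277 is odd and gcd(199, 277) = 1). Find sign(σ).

-1

Trace 44: π^k(44) = [44, 169, 114, 249, 245, 3, 43] for k=0..6.
Cycle lengths of π_199 on ℤ/277ℤ: [276, 1]; 2 cycles in total.
2 cycles on 277: each ℓ→(−1)^(ℓ−1), product (−1)^275 = -1.
(199|277)_J = -1 (Zolotarev's lemma cross-check).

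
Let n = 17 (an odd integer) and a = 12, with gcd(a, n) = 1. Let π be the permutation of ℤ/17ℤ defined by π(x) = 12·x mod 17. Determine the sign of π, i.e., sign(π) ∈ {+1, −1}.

-1

Start at x=7: 7 → 16 → 5 → 9 → 6 → 4 → 14 → … (one orbit).
Decompose π into cycles: lengths [16, 1] (2 cycles, including the fixed point 0).
With 2 cycles on 17 points, sign = (−1)^{17−2} = -1.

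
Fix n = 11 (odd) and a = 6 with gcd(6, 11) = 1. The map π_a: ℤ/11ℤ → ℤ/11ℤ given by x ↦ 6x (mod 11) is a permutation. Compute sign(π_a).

-1

Start at x=5: 5 → 8 → 4 → 2 → 1 → 6 → 3 → … (one orbit).
Cycle type of π: 10 + 1; total 2 cycles.
Σ(ℓ_i−1) = 11−2 = 9; sign = (−1)^9 = -1.
The Jacobi symbol (6|11) = -1 (Zolotarev) agrees.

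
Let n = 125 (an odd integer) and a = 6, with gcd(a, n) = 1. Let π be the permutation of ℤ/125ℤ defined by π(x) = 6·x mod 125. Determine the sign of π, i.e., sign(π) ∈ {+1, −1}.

Trace 6: π^k(6) = [6, 36, 91, 46, 26, 31, 61] for k=0..6.
Decompose π into cycles: lengths [25, 25, 25, 25, 5, 5, 5, 5, 1, 1, 1, 1, 1] (13 cycles, including the fixed point 0).
Σ(ℓ_i−1) = 125−13 = 112; sign = (−1)^112 = +1.
Via Zolotarev, sign(π_{6}) = (6|125) = +1.

+1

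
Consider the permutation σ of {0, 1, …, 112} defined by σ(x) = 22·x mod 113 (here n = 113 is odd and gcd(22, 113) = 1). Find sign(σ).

Start at x=72: 72 → 2 → 44 → 64 → 52 → 14 → 82 → … (one orbit).
Decompose π into cycles: lengths [56, 56, 1] (3 cycles, including the fixed point 0).
113 − 3 = 110 transpositions; sign(π) = (−1)^110 = +1.
Zolotarev: (22|113) = +1, matching the cycle-count sign.

+1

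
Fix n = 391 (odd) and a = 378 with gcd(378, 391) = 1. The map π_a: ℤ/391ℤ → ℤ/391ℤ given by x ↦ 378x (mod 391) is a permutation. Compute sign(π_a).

Start at x=38: 38 → 288 → 166 → 188 → 293 → 101 → 251 → … (one orbit).
π_378 has 14 disjoint cycles with lengths [44, 44, 44, 44, 44, 44, 44, 44, 22, 4, 4, 4, 4, 1] on {0,…,390}.
sign(π) = (−1)^{n − #cycles} = (−1)^{391−14} = (−1)^377 = -1.
Check: (378/391) = -1 by Zolotarev.

-1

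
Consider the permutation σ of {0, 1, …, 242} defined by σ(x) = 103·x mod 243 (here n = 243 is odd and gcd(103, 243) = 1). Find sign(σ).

+1

Trace 82: π^k(82) = [82, 184, 241, 37, 166, 88, 73] for k=0..6.
11 cycles of lengths [81, 81, 27, 27, 9, 9, 3, 3, 1, 1, 1].
Σ(ℓ_i−1) = 243−11 = 232; sign = (−1)^232 = +1.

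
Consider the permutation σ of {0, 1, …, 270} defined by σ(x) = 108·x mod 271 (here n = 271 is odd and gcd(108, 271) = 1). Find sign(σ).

Start at x=154: 154 → 101 → 68 → 27 → 206 → 26 → 98 → … (one orbit).
2 cycles of lengths [270, 1].
n − c = 271 − 2 = 269; sign = (−1)^269 = -1.

-1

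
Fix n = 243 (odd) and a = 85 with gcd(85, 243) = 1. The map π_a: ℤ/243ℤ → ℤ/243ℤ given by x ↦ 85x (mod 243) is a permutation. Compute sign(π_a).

Start at x=235: 235 → 49 → 34 → 217 → 220 → 232 → 37 → … (one orbit).
Cycle lengths of π_85 on ℤ/243ℤ: [81, 81, 27, 27, 9, 9, 3, 3, 1, 1, 1]; 11 cycles in total.
Σ(ℓ_i−1) = 243−11 = 232; sign = (−1)^232 = +1.

+1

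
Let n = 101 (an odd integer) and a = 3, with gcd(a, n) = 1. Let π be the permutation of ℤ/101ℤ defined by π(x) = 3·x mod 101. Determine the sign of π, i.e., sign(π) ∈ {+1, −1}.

Orbit of 14 under x↦3x: [14, 42, 25, 75, 23, 69, 5]… (length divides ord_101(3)).
2 cycles of lengths [100, 1].
2 cycles on 101: each ℓ→(−1)^(ℓ−1), product (−1)^99 = -1.
Via Zolotarev, sign(π_{3}) = (3|101) = -1.

-1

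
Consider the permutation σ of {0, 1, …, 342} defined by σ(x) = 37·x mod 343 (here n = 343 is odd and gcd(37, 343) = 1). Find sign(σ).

Orbit of 226 under x↦37x: [226, 130, 8, 296, 319, 141, 72]… (length divides ord_343(37)).
Decompose π into cycles: lengths [147, 147, 21, 21, 3, 3, 1] (7 cycles, including the fixed point 0).
n − c = 343 − 7 = 336; sign = (−1)^336 = +1.
Via Zolotarev, sign(π_{37}) = (37|343) = +1.

+1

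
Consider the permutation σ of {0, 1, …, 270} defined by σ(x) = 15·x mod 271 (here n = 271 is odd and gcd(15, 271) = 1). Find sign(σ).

-1

Trace 42: π^k(42) = [42, 88, 236, 17, 255, 31, 194] for k=0..6.
The orbit structure of x ↦ 15x mod 271: 2 orbits of sizes [270, 1].
With 2 cycles on 271 points, sign = (−1)^{271−2} = -1.
Check: (15/271) = -1 by Zolotarev.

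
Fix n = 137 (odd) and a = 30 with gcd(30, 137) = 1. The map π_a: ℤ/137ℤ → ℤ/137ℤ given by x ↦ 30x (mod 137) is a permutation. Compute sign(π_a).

Trace 7: π^k(7) = [7, 73, 135, 77, 118, 115, 25] for k=0..6.
Decompose π into cycles: lengths [68, 68, 1] (3 cycles, including the fixed point 0).
3 cycles on 137: each ℓ→(−1)^(ℓ−1), product (−1)^134 = +1.
(30|137)_J = +1 (Zolotarev's lemma cross-check).

+1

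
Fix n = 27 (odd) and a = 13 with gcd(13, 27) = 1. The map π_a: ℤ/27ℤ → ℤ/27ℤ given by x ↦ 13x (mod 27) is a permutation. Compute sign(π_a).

+1

Start at x=19: 19 → 4 → 25 → 1 → 13 → 7 → 10 → … (one orbit).
Cycle type of π: 9×2 + 3×2 + 1×3; total 7 cycles.
Σ(ℓ_i−1) = 27−7 = 20; sign = (−1)^20 = +1.
Via Zolotarev, sign(π_{13}) = (13|27) = +1.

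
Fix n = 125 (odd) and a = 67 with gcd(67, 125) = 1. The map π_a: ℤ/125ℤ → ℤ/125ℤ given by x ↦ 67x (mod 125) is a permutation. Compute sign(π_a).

Start at x=107: 107 → 44 → 73 → 16 → 72 → 74 → 83 → … (one orbit).
π_67 has 4 disjoint cycles with lengths [100, 20, 4, 1] on {0,…,124}.
Σ(ℓ_i−1) = 125−4 = 121; sign = (−1)^121 = -1.

-1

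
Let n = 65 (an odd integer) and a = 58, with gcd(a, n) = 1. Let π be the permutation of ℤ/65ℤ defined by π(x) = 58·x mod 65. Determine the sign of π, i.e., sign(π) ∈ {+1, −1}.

Start at x=1: 1 → 58 → 49 → 47 → 61 → 28 → 64 → … (one orbit).
Cycle lengths of π_58 on ℤ/65ℤ: [12, 12, 12, 12, 12, 4, 1]; 7 cycles in total.
sign(π) = (−1)^{n − #cycles} = (−1)^{65−7} = (−1)^58 = +1.

+1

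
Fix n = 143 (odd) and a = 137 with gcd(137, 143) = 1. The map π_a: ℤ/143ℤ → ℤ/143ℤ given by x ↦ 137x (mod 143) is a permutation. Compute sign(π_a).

-1

Start at x=15: 15 → 53 → 111 → 49 → 135 → 48 → 141 → … (one orbit).
Decompose π into cycles: lengths [60, 60, 12, 5, 5, 1] (6 cycles, including the fixed point 0).
143 − 6 = 137 transpositions; sign(π) = (−1)^137 = -1.
Check: (137/143) = -1 by Zolotarev.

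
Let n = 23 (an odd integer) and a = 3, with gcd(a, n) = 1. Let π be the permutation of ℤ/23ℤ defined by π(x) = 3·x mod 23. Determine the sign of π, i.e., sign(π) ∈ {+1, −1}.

+1

Start at x=8: 8 → 1 → 3 → 9 → 4 → 12 → 13 → … (one orbit).
The orbit structure of x ↦ 3x mod 23: 3 orbits of sizes [11, 11, 1].
23 − 3 = 20 transpositions; sign(π) = (−1)^20 = +1.
(3|23)_J = +1 (Zolotarev's lemma cross-check).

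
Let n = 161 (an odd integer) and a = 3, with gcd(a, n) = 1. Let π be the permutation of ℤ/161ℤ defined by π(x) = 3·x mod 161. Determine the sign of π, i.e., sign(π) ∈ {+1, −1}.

Orbit of 32 under x↦3x: [32, 96, 127, 59, 16, 48, 144]… (length divides ord_161(3)).
6 cycles of lengths [66, 66, 11, 11, 6, 1].
n − c = 161 − 6 = 155; sign = (−1)^155 = -1.
Via Zolotarev, sign(π_{3}) = (3|161) = -1.

-1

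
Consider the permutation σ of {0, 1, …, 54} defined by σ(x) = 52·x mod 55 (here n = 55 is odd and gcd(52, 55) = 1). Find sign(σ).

Orbit of 7 under x↦52x: [7, 34, 8, 31, 17, 4, 43]… (length divides ord_55(52)).
5 cycles of lengths [20, 20, 10, 4, 1].
n − c = 55 − 5 = 50; sign = (−1)^50 = +1.
Check: (52/55) = +1 by Zolotarev.

+1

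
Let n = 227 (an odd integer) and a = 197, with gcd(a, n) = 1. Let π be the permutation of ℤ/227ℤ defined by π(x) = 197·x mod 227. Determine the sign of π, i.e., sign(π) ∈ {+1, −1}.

Start at x=105: 105 → 28 → 68 → 3 → 137 → 203 → 39 → … (one orbit).
π_197 has 2 disjoint cycles with lengths [226, 1] on {0,…,226}.
2 cycles on 227: each ℓ→(−1)^(ℓ−1), product (−1)^225 = -1.

-1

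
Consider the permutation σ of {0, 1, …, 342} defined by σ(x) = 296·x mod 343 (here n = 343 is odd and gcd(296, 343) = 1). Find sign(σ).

+1

Orbit of 11 under x↦296x: [11, 169, 289, 137, 78, 107, 116]… (length divides ord_343(296)).
Cycle lengths of π_296 on ℤ/343ℤ: [147, 147, 21, 21, 3, 3, 1]; 7 cycles in total.
343 − 7 = 336 transpositions; sign(π) = (−1)^336 = +1.
Via Zolotarev, sign(π_{296}) = (296|343) = +1.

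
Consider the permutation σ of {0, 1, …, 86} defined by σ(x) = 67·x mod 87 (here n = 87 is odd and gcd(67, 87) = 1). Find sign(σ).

+1

Start at x=28: 28 → 49 → 64 → 25 → 22 → 82 → 13 → … (one orbit).
The orbit structure of x ↦ 67x mod 87: 9 orbits of sizes [14, 14, 14, 14, 14, 14, 1, 1, 1].
sign(π) = (−1)^{n − #cycles} = (−1)^{87−9} = (−1)^78 = +1.
Check: (67/87) = +1 by Zolotarev.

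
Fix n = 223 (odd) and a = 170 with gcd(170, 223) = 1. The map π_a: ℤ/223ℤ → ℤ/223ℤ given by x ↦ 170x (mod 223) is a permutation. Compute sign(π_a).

-1

Trace 207: π^k(207) = [207, 179, 102, 169, 186, 177, 208] for k=0..6.
Cycle lengths of π_170 on ℤ/223ℤ: [222, 1]; 2 cycles in total.
With 2 cycles on 223 points, sign = (−1)^{223−2} = -1.
Check: (170/223) = -1 by Zolotarev.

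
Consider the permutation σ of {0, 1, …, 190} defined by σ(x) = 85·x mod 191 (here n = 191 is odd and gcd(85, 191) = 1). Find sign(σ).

Trace 169: π^k(169) = [169, 40, 153, 17, 108, 12, 65] for k=0..6.
3 cycles of lengths [95, 95, 1].
3 cycles on 191: each ℓ→(−1)^(ℓ−1), product (−1)^188 = +1.
Via Zolotarev, sign(π_{85}) = (85|191) = +1.

+1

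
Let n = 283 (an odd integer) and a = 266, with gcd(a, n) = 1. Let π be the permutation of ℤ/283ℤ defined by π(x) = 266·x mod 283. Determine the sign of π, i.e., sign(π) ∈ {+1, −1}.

+1

Orbit of 85 under x↦266x: [85, 253, 227, 103, 230, 52, 248]… (length divides ord_283(266)).
π_266 has 3 disjoint cycles with lengths [141, 141, 1] on {0,…,282}.
With 3 cycles on 283 points, sign = (−1)^{283−3} = +1.
(266|283)_J = +1 (Zolotarev's lemma cross-check).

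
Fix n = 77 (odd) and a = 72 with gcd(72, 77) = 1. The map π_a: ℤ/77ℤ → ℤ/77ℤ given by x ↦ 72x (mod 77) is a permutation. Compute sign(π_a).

Start at x=71: 71 → 30 → 4 → 57 → 23 → 39 → 36 → … (one orbit).
The orbit structure of x ↦ 72x mod 77: 6 orbits of sizes [30, 30, 10, 3, 3, 1].
Σ(ℓ_i−1) = 77−6 = 71; sign = (−1)^71 = -1.
Via Zolotarev, sign(π_{72}) = (72|77) = -1.

-1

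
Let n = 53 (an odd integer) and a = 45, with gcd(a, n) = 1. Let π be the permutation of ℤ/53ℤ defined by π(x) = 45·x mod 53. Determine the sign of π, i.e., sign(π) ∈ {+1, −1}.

Orbit of 16 under x↦45x: [16, 31, 17, 23, 28, 41, 43]… (length divides ord_53(45)).
The orbit structure of x ↦ 45x mod 53: 2 orbits of sizes [52, 1].
sign(π) = (−1)^{n − #cycles} = (−1)^{53−2} = (−1)^51 = -1.

-1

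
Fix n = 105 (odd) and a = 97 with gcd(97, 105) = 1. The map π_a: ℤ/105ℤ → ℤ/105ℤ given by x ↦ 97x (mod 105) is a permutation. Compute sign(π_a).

+1

Orbit of 64 under x↦97x: [64, 13, 1, 97]… (length divides ord_105(97)).
The orbit structure of x ↦ 97x mod 105: 33 orbits of sizes [4, 4, 4, 4, 4, 4, 4, 4, 4, 4, 4, 4, 4, 4, 4, 4, 4, 4, 4, 4, 4, 2, 2, 2, 2, 2, 2, 2, 2, 2, 1, 1, 1].
n − c = 105 − 33 = 72; sign = (−1)^72 = +1.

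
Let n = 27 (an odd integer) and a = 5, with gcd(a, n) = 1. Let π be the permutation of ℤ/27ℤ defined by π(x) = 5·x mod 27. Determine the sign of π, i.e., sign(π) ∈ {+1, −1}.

-1

Trace 14: π^k(14) = [14, 16, 26, 22, 2, 10, 23] for k=0..6.
Cycle lengths of π_5 on ℤ/27ℤ: [18, 6, 2, 1]; 4 cycles in total.
4 cycles on 27: each ℓ→(−1)^(ℓ−1), product (−1)^23 = -1.
The Jacobi symbol (5|27) = -1 (Zolotarev) agrees.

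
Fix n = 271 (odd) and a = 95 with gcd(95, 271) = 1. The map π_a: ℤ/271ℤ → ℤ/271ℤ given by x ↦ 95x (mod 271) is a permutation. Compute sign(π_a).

-1

Trace 148: π^k(148) = [148, 239, 212, 86, 40, 6, 28] for k=0..6.
2 cycles of lengths [270, 1].
n − c = 271 − 2 = 269; sign = (−1)^269 = -1.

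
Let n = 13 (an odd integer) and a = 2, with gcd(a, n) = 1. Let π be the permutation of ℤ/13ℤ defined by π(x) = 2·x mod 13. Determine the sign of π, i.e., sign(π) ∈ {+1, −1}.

-1

Orbit of 10 under x↦2x: [10, 7, 1, 2, 4, 8, 3]… (length divides ord_13(2)).
The orbit structure of x ↦ 2x mod 13: 2 orbits of sizes [12, 1].
13 − 2 = 11 transpositions; sign(π) = (−1)^11 = -1.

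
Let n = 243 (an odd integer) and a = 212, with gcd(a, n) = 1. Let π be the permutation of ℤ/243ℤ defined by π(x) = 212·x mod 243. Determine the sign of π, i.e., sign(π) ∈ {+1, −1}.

Trace 2: π^k(2) = [2, 181, 221, 196, 242, 31, 11] for k=0..6.
π_212 has 6 disjoint cycles with lengths [162, 54, 18, 6, 2, 1] on {0,…,242}.
sign(π) = (−1)^{n − #cycles} = (−1)^{243−6} = (−1)^237 = -1.

-1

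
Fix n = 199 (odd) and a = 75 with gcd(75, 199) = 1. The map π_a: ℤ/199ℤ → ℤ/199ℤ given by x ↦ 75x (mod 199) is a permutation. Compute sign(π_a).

-1

Orbit of 5 under x↦75x: [5, 176, 66, 174, 115, 68, 125]… (length divides ord_199(75)).
The orbit structure of x ↦ 75x mod 199: 2 orbits of sizes [198, 1].
sign(π) = (−1)^{n − #cycles} = (−1)^{199−2} = (−1)^197 = -1.
Via Zolotarev, sign(π_{75}) = (75|199) = -1.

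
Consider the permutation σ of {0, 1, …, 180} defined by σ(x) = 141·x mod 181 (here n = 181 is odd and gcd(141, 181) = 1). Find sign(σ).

Start at x=113: 113 → 5 → 162 → 36 → 8 → 42 → 130 → … (one orbit).
π_141 has 4 disjoint cycles with lengths [60, 60, 60, 1] on {0,…,180}.
With 4 cycles on 181 points, sign = (−1)^{181−4} = -1.
Zolotarev: (141|181) = -1, matching the cycle-count sign.

-1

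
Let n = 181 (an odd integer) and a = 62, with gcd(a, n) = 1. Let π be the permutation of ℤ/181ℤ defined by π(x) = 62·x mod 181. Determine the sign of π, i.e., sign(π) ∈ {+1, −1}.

Orbit of 73 under x↦62x: [73, 1, 62, 43, 132, 39, 65]… (length divides ord_181(62)).
Decompose π into cycles: lengths [9, 9, 9, 9, 9, 9, 9, 9, 9, 9, 9, 9, 9, 9, 9, 9, 9, 9, 9, 9, 1] (21 cycles, including the fixed point 0).
With 21 cycles on 181 points, sign = (−1)^{181−21} = +1.

+1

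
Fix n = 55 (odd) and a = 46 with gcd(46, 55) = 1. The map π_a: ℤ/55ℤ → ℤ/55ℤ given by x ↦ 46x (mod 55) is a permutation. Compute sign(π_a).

-1

Start at x=21: 21 → 31 → 51 → 36 → 6 → 1 → 46 → … (one orbit).
π_46 has 10 disjoint cycles with lengths [10, 10, 10, 10, 10, 1, 1, 1, 1, 1] on {0,…,54}.
Σ(ℓ_i−1) = 55−10 = 45; sign = (−1)^45 = -1.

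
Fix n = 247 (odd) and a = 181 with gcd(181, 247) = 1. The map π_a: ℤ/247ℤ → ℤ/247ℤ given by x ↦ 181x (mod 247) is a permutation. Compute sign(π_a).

-1

Start at x=129: 129 → 131 → 246 → 66 → 90 → 235 → 51 → … (one orbit).
Cycle type of π: 18×13 + 2×6 + 1; total 20 cycles.
n − c = 247 − 20 = 227; sign = (−1)^227 = -1.
(181|247)_J = -1 (Zolotarev's lemma cross-check).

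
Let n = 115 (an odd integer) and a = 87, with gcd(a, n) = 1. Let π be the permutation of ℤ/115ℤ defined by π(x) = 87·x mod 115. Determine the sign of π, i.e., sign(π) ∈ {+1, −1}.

Start at x=62: 62 → 104 → 78 → 1 → 87 → 94 → 13 → … (one orbit).
Cycle lengths of π_87 on ℤ/115ℤ: [44, 44, 11, 11, 4, 1]; 6 cycles in total.
115 − 6 = 109 transpositions; sign(π) = (−1)^109 = -1.

-1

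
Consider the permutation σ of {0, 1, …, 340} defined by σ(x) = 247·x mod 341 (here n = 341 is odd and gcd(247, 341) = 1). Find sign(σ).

Start at x=1: 1 → 247 → 311 → 92 → 218 → 309 → 280 → … (one orbit).
The orbit structure of x ↦ 247x mod 341: 48 orbits of sizes [10, 10, 10, 10, 10, 10, 10, 10, 10, 10, 10, 10, 10, 10, 10, 10, 10, 10, 10, 10, 10, 10, 10, 10, 10, 10, 10, 10, 10, 10, 5, 5, 2, 2, 2, 2, 2, 2, 2, 2, 2, 2, 2, 2, 2, 2, 2, 1].
With 48 cycles on 341 points, sign = (−1)^{341−48} = -1.
Via Zolotarev, sign(π_{247}) = (247|341) = -1.

-1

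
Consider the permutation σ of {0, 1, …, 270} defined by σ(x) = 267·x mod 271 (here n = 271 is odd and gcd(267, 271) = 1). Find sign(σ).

-1

Orbit of 70 under x↦267x: [70, 262, 36, 127, 34, 135, 2]… (length divides ord_271(267)).
The orbit structure of x ↦ 267x mod 271: 2 orbits of sizes [270, 1].
sign(π) = (−1)^{n − #cycles} = (−1)^{271−2} = (−1)^269 = -1.
Zolotarev: (267|271) = -1, matching the cycle-count sign.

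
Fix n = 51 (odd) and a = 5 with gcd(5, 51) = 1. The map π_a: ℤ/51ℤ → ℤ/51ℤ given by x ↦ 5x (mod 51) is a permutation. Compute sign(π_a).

+1

Start at x=43: 43 → 11 → 4 → 20 → 49 → 41 → 1 → … (one orbit).
5 cycles of lengths [16, 16, 16, 2, 1].
n − c = 51 − 5 = 46; sign = (−1)^46 = +1.
Check: (5/51) = +1 by Zolotarev.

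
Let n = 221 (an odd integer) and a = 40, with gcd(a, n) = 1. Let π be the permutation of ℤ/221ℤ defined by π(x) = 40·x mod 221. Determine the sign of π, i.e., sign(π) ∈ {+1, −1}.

-1

Start at x=118: 118 → 79 → 66 → 209 → 183 → 27 → 196 → … (one orbit).
π_40 has 26 disjoint cycles with lengths [16, 16, 16, 16, 16, 16, 16, 16, 16, 16, 16, 16, 16, 1, 1, 1, 1, 1, 1, 1, 1, 1, 1, 1, 1, 1] on {0,…,220}.
Σ(ℓ_i−1) = 221−26 = 195; sign = (−1)^195 = -1.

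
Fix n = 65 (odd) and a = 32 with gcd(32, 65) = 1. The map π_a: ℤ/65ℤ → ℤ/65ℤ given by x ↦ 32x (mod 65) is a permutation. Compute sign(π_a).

+1

Trace 64: π^k(64) = [64, 33, 16, 57, 4, 63, 1] for k=0..6.
Cycle lengths of π_32 on ℤ/65ℤ: [12, 12, 12, 12, 12, 4, 1]; 7 cycles in total.
With 7 cycles on 65 points, sign = (−1)^{65−7} = +1.
(32|65)_J = +1 (Zolotarev's lemma cross-check).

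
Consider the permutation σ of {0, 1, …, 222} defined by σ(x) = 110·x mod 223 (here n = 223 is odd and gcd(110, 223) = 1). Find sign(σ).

Trace 199: π^k(199) = [199, 36, 169, 81, 213, 15, 89] for k=0..6.
Cycle type of π: 111×2 + 1; total 3 cycles.
With 3 cycles on 223 points, sign = (−1)^{223−3} = +1.

+1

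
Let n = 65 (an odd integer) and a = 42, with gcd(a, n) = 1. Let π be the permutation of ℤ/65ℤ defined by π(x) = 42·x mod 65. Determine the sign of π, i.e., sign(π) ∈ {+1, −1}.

-1

Orbit of 29 under x↦42x: [29, 48, 1, 42, 9, 53, 16]… (length divides ord_65(42)).
Cycle type of π: 12×4 + 4 + 3×4 + 1; total 10 cycles.
With 10 cycles on 65 points, sign = (−1)^{65−10} = -1.
The Jacobi symbol (42|65) = -1 (Zolotarev) agrees.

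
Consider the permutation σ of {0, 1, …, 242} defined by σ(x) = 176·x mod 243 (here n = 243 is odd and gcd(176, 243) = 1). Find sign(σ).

-1

Trace 230: π^k(230) = [230, 142, 206, 49, 119, 46, 77] for k=0..6.
Cycle type of π: 162 + 54 + 18 + 6 + 2 + 1; total 6 cycles.
6 cycles on 243: each ℓ→(−1)^(ℓ−1), product (−1)^237 = -1.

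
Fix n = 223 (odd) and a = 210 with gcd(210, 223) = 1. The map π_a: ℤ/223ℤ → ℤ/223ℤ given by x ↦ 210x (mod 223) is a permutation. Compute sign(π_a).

+1

Orbit of 132 under x↦210x: [132, 68, 8, 119, 14, 41, 136]… (length divides ord_223(210)).
Cycle lengths of π_210 on ℤ/223ℤ: [37, 37, 37, 37, 37, 37, 1]; 7 cycles in total.
n − c = 223 − 7 = 216; sign = (−1)^216 = +1.
Check: (210/223) = +1 by Zolotarev.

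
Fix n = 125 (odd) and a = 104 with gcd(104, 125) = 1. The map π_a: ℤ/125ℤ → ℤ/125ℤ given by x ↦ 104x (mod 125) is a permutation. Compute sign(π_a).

+1

Start at x=69: 69 → 51 → 54 → 116 → 64 → 31 → 99 → … (one orbit).
Cycle lengths of π_104 on ℤ/125ℤ: [50, 50, 10, 10, 2, 2, 1]; 7 cycles in total.
Σ(ℓ_i−1) = 125−7 = 118; sign = (−1)^118 = +1.
Zolotarev: (104|125) = +1, matching the cycle-count sign.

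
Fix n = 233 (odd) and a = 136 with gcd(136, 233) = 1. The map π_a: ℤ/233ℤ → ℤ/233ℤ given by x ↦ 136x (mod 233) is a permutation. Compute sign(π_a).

-1

Orbit of 144 under x↦136x: [144, 12, 1, 136, 89, 221, 232]… (length divides ord_233(136)).
Decompose π into cycles: lengths [8, 8, 8, 8, 8, 8, 8, 8, 8, 8, 8, 8, 8, 8, 8, 8, 8, 8, 8, 8, 8, 8, 8, 8, 8, 8, 8, 8, 8, 1] (30 cycles, including the fixed point 0).
sign(π) = (−1)^{n − #cycles} = (−1)^{233−30} = (−1)^203 = -1.
The Jacobi symbol (136|233) = -1 (Zolotarev) agrees.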